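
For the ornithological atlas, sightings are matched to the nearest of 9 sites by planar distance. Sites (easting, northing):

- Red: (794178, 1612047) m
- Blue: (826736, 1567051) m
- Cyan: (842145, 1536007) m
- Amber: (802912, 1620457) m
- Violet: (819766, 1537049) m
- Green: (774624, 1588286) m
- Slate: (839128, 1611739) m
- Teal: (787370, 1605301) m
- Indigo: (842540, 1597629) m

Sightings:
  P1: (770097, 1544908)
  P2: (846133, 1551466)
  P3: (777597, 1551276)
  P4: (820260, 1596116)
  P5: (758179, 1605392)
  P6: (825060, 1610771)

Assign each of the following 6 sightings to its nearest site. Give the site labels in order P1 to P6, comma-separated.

P1 → Green (d²=1902144613.00)
P2 → Cyan (d²=254884825.00)
P3 → Green (d²=1378578829.00)
P4 → Indigo (d²=498687569.00)
P5 → Green (d²=563053261.00)
P6 → Slate (d²=198845648.00)

Green, Cyan, Green, Indigo, Green, Slate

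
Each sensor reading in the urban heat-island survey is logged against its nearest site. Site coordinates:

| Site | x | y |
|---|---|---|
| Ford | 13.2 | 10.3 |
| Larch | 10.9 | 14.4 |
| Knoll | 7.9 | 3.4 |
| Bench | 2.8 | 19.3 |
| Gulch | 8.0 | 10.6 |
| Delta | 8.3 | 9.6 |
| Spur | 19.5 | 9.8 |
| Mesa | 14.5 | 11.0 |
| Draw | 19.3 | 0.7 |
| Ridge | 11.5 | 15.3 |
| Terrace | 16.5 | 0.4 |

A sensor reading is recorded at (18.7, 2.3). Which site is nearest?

Draw

Squared distances to each site:
Ford: 94.250; Larch: 207.250; Knoll: 117.850; Bench: 541.810; Gulch: 183.380; Delta: 161.450; Spur: 56.890; Mesa: 93.330; Draw: 2.920; Ridge: 220.840; Terrace: 8.450.
Minimum at Draw.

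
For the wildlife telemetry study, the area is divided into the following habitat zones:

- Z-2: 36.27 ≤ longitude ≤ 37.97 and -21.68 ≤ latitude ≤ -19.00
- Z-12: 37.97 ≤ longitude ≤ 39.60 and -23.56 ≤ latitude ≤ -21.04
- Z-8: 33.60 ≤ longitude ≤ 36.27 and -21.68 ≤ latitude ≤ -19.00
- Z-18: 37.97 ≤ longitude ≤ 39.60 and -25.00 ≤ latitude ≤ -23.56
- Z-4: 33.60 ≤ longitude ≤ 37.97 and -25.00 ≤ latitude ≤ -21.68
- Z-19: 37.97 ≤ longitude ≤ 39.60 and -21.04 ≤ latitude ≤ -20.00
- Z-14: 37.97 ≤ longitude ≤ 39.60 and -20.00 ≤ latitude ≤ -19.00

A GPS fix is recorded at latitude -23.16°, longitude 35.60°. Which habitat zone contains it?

The point has longitude = 35.60 and latitude = -23.16.
Only Z-4 satisfies 33.60 ≤ longitude ≤ 37.97 and -25.00 ≤ latitude ≤ -21.68.

Z-4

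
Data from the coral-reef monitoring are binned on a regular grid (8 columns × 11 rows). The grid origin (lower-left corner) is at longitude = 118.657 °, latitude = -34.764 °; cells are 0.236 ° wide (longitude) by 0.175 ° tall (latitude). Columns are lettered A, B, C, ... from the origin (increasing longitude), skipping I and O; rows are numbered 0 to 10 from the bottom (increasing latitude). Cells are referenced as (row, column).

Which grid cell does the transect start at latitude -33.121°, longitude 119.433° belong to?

(9, D)

Column index: ⌊(119.433 − 118.657) / 0.236⌋ = ⌊3.288⌋ = 3 → column D
Row offset from origin: ⌊(-33.121 − -34.764) / 0.175⌋ = ⌊9.389⌋ = 9 → row 9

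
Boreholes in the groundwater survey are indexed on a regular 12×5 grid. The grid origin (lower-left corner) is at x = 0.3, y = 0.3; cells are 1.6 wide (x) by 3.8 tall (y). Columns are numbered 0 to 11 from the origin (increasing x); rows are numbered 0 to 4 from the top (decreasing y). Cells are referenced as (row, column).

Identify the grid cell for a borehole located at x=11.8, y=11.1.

Column index: ⌊(11.8 − 0.3) / 1.6⌋ = ⌊7.188⌋ = 7
Row offset from origin: ⌊(11.1 − 0.3) / 3.8⌋ = ⌊2.842⌋ = 2 → row 2 (counted from top)

(2, 7)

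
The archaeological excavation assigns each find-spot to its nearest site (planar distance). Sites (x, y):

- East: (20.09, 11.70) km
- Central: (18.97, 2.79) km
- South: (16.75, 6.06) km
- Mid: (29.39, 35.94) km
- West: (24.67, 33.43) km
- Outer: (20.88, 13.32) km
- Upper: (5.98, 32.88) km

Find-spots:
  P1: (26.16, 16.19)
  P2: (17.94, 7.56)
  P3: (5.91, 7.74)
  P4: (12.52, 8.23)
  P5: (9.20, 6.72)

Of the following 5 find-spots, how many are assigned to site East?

0

P1 → Outer
P2 → South
P3 → South
P4 → South
P5 → South
0 of the 5 go to East.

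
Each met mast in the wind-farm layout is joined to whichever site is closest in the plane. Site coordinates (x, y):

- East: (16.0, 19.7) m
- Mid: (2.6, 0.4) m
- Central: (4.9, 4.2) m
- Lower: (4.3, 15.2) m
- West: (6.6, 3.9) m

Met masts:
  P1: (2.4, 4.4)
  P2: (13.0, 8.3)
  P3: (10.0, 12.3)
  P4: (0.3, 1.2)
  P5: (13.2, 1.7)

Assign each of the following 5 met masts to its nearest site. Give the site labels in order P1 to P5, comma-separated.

Central, West, Lower, Mid, West

P1 → Central (d²=6.29)
P2 → West (d²=60.32)
P3 → Lower (d²=40.90)
P4 → Mid (d²=5.93)
P5 → West (d²=48.40)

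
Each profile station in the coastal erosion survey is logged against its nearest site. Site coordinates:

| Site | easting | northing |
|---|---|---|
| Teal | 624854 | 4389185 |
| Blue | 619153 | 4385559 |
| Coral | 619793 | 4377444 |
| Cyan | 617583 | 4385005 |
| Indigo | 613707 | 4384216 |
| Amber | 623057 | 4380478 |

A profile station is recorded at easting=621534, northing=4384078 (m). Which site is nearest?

Blue

Squared distances to each site:
Teal: 37103849.000; Blue: 7862522.000; Coral: 47041037.000; Cyan: 16469730.000; Indigo: 61280973.000; Amber: 15279529.000.
Minimum at Blue.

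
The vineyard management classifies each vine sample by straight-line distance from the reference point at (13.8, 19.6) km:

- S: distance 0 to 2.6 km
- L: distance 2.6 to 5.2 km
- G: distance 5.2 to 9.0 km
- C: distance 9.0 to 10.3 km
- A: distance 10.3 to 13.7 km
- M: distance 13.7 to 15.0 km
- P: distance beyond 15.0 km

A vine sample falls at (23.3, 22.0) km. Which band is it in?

C

Distance = √((23.3−13.8)² + (22.0−19.6)²) = √(90.250 + 5.760) = 9.798 km.
9.0 ≤ 9.798 < 10.3 → C.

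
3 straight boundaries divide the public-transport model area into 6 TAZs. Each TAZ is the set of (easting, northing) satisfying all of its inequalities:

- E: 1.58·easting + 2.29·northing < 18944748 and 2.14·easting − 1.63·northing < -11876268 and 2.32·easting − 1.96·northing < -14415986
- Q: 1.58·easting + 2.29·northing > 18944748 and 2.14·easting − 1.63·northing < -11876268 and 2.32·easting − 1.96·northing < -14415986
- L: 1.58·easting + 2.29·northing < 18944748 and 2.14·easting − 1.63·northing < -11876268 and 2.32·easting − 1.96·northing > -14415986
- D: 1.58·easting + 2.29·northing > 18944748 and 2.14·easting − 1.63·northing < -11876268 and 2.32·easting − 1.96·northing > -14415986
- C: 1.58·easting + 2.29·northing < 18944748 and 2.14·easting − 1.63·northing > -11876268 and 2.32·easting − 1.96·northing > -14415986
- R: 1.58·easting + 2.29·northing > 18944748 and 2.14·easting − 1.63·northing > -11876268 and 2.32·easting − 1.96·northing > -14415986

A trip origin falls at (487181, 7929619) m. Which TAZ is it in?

L

1.58·487181 + 2.29·7929619 = 18928573.490, which is < 18944748
2.14·487181 − 1.63·7929619 = -11882711.630, which is < -11876268
2.32·487181 − 1.96·7929619 = -14411793.320, which is > -14415986
This sign pattern matches L.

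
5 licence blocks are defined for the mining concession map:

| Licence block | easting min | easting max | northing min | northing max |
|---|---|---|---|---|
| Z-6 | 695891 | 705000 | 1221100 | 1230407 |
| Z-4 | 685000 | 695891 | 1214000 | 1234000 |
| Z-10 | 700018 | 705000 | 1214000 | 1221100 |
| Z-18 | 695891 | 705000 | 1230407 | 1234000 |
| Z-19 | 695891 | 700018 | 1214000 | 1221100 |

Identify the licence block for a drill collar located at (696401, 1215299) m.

Z-19

The point has easting = 696401 and northing = 1215299.
Only Z-19 satisfies 695891 ≤ easting ≤ 700018 and 1214000 ≤ northing ≤ 1221100.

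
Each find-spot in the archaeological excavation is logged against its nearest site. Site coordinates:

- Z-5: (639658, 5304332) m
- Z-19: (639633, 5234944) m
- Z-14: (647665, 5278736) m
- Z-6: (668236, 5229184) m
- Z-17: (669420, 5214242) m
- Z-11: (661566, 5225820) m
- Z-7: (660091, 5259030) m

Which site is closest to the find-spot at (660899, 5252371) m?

Squared distances to each site:
Z-5: 3151125602.000; Z-19: 755943085.000; Z-14: 870251981.000; Z-6: 591468538.000; Z-17: 1526428082.000; Z-11: 705400490.000; Z-7: 44995145.000.
Minimum at Z-7.

Z-7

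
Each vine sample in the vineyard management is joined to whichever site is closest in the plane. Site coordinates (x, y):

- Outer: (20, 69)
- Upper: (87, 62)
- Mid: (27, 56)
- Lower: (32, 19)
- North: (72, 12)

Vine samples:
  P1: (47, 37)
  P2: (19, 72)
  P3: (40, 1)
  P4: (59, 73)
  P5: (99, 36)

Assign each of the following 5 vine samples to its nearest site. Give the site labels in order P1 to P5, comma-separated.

P1 → Lower (d²=549.00)
P2 → Outer (d²=10.00)
P3 → Lower (d²=388.00)
P4 → Upper (d²=905.00)
P5 → Upper (d²=820.00)

Lower, Outer, Lower, Upper, Upper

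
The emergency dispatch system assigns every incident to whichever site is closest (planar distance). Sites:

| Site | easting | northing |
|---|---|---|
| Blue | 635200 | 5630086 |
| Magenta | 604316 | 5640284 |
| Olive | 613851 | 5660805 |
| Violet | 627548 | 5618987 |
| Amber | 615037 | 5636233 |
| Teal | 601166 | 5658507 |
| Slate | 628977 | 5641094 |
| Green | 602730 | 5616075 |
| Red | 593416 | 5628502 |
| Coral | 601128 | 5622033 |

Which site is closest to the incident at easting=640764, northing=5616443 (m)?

Squared distances to each site:
Blue: 217089545.000; Magenta: 1896849985.000; Olive: 2692296613.000; Violet: 181134592.000; Amber: 1053522629.000; Teal: 3337381700.000; Slate: 746605170.000; Green: 1446720580.000; Red: 2387252585.000; Coral: 1602260596.000.
Minimum at Violet.

Violet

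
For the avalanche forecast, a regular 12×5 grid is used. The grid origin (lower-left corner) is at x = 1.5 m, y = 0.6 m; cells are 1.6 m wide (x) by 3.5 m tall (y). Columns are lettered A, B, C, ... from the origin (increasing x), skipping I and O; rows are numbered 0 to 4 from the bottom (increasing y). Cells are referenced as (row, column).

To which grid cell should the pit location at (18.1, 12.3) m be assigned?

(3, L)

Column index: ⌊(18.1 − 1.5) / 1.6⌋ = ⌊10.375⌋ = 10 → column L
Row offset from origin: ⌊(12.3 − 0.6) / 3.5⌋ = ⌊3.343⌋ = 3 → row 3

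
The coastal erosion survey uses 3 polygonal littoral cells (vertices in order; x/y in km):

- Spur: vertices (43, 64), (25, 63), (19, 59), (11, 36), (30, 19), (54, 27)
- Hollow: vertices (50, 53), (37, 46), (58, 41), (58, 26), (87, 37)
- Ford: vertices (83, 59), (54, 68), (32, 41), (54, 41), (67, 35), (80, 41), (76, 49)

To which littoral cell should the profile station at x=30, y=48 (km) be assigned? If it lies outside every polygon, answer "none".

Cast a ray rightward from (30, 48). For each polygon, the edges (by vertex number in listed order) whose endpoints lie on opposite sides of y = 48, where each meets that height, and whether that is right or left of the point:
Spur: 3–4 at x≈15.2 (left), 6–1 at x≈47.8 (right) → 1 crossing.
Hollow: 1–2 at x≈40.7 (right), 5–1 at x≈61.6 (right) → 2 crossings.
Ford: 2–3 at x≈37.7 (right), 6–7 at x≈76.5 (right) → 2 crossings.
Only Spur has an odd count, so the point is inside Spur.

Spur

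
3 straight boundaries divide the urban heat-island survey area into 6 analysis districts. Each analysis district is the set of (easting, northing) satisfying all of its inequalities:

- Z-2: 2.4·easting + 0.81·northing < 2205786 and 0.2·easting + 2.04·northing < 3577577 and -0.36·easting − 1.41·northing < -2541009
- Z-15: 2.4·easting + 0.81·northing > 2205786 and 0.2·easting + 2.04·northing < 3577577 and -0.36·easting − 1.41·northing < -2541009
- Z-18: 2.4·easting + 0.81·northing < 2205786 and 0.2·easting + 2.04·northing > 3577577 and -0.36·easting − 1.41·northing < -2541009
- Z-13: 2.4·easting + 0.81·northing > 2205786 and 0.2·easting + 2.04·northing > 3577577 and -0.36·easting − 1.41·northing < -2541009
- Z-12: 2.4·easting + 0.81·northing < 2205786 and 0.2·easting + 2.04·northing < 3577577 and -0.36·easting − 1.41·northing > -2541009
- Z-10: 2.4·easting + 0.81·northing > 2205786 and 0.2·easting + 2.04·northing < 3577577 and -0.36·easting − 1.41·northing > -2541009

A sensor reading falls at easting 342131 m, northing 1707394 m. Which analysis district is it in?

2.4·342131 + 0.81·1707394 = 2204103.540, which is < 2205786
0.2·342131 + 2.04·1707394 = 3551509.960, which is < 3577577
-0.36·342131 − 1.41·1707394 = -2530592.700, which is > -2541009
This sign pattern matches Z-12.

Z-12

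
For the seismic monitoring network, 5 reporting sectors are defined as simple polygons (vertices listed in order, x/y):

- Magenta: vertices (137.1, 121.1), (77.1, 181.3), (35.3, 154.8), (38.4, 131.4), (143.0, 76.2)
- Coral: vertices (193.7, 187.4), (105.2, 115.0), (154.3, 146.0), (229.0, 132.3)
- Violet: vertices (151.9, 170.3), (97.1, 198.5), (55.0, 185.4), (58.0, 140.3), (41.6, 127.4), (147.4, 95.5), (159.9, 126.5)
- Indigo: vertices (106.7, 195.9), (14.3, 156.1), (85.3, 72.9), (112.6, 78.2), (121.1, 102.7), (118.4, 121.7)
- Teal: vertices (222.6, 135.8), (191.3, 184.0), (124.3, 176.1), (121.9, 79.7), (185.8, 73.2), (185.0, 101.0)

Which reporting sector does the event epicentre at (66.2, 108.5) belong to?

Cast a ray rightward from (66.2, 108.5). For each polygon, the edges (by vertex number in listed order) whose endpoints lie on opposite sides of y = 108.5, where each meets that height, and whether that is right or left of the point:
Magenta: 4–5 at x≈81.79 (right), 5–1 at x≈138.76 (right) → 2 crossings.
Coral: no edge straddles that height → 0 crossings.
Violet: 5–6 at x≈104.28 (right), 6–7 at x≈152.64 (right) → 2 crossings.
Indigo: 2–3 at x≈54.92 (left), 5–6 at x≈120.28 (right) → 1 crossing.
Teal: 3–4 at x≈122.62 (right), 6–1 at x≈193.10 (right) → 2 crossings.
Only Indigo has an odd count, so the point is inside Indigo.

Indigo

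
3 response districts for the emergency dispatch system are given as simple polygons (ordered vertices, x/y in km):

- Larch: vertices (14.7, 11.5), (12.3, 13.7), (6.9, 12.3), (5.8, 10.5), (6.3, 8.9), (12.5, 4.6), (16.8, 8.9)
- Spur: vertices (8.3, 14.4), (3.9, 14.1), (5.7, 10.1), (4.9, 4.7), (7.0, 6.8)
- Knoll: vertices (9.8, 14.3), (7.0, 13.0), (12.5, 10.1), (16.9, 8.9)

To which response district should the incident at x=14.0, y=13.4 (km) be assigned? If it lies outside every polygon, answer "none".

Cast a ray rightward from (14.0, 13.4). For each polygon, the edges (by vertex number in listed order) whose endpoints lie on opposite sides of y = 13.4, where each meets that height, and whether that is right or left of the point:
Larch: 1–2 at x≈12.63 (left), 2–3 at x≈11.14 (left) → 0 crossings.
Spur: 2–3 at x≈4.21 (left), 5–1 at x≈8.13 (left) → 0 crossings.
Knoll: 1–2 at x≈7.86 (left), 4–1 at x≈10.98 (left) → 0 crossings.
All counts are even, so the point lies outside every listed polygon.

none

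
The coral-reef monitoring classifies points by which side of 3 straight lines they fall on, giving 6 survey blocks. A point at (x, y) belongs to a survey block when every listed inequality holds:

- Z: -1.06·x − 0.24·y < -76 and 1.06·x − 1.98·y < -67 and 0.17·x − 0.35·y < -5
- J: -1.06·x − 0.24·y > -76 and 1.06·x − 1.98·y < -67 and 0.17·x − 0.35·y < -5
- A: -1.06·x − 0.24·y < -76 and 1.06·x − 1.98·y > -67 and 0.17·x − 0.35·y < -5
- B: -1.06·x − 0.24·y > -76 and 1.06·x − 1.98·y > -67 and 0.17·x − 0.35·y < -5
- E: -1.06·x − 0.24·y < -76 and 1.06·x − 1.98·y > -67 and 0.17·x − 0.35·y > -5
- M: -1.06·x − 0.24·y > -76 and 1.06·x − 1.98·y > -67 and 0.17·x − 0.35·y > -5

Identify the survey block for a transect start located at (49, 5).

-1.06·49 − 0.24·5 = -53.140, which is > -76
1.06·49 − 1.98·5 = 42.040, which is > -67
0.17·49 − 0.35·5 = 6.580, which is > -5
This sign pattern matches M.

M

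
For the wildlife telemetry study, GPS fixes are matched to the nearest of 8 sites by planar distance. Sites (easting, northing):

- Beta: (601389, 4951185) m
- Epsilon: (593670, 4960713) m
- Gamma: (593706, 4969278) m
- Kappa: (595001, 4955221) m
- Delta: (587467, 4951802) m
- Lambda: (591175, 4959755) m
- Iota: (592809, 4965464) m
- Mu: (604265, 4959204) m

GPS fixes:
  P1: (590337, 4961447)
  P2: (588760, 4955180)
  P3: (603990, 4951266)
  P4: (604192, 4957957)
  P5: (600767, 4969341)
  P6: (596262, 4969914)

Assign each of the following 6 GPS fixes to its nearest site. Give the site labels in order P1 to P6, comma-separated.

P1 → Lambda (d²=3565108.00)
P2 → Delta (d²=13082733.00)
P3 → Beta (d²=6771762.00)
P4 → Mu (d²=1560338.00)
P5 → Gamma (d²=49861690.00)
P6 → Gamma (d²=6937632.00)

Lambda, Delta, Beta, Mu, Gamma, Gamma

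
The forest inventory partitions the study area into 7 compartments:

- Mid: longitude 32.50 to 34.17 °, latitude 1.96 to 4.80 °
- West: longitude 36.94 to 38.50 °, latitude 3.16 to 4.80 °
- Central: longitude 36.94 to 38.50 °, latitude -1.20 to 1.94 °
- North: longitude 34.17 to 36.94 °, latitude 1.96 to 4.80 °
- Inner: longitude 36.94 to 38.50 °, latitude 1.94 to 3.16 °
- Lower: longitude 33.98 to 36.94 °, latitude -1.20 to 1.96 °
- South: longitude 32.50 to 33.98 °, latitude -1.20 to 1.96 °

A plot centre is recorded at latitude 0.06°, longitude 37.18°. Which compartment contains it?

Central

The point has longitude = 37.18 and latitude = 0.06.
Only Central satisfies 36.94 ≤ longitude ≤ 38.50 and -1.20 ≤ latitude ≤ 1.94.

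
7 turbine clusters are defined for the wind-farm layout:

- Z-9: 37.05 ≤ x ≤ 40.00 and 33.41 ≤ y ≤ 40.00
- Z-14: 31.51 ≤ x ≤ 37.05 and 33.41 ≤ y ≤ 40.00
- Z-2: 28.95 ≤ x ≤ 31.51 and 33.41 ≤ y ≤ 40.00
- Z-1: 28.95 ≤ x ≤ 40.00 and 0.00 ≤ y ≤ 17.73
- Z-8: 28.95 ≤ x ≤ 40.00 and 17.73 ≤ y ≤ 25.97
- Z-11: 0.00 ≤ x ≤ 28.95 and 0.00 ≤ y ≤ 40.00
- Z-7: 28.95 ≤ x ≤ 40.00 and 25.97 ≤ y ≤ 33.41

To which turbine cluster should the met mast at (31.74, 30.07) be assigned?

Z-7

The point has x = 31.74 and y = 30.07.
Only Z-7 satisfies 28.95 ≤ x ≤ 40.00 and 25.97 ≤ y ≤ 33.41.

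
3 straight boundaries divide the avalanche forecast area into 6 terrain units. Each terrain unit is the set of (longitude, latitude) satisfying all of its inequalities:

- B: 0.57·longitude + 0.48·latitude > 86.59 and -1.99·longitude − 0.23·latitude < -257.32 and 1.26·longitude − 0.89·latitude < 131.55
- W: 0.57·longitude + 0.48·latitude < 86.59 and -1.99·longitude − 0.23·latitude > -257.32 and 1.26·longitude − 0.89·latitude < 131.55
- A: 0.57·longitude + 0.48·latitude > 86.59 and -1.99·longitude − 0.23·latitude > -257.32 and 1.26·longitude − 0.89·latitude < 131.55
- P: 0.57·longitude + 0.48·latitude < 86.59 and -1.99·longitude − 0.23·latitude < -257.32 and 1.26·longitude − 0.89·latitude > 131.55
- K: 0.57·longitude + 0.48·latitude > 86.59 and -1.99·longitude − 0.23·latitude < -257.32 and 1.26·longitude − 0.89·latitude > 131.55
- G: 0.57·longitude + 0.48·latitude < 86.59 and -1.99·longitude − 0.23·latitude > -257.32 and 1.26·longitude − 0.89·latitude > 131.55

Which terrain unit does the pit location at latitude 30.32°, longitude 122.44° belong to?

0.57·122.44 + 0.48·30.32 = 84.344, which is < 86.59
-1.99·122.44 − 0.23·30.32 = -250.629, which is > -257.32
1.26·122.44 − 0.89·30.32 = 127.290, which is < 131.55
This sign pattern matches W.

W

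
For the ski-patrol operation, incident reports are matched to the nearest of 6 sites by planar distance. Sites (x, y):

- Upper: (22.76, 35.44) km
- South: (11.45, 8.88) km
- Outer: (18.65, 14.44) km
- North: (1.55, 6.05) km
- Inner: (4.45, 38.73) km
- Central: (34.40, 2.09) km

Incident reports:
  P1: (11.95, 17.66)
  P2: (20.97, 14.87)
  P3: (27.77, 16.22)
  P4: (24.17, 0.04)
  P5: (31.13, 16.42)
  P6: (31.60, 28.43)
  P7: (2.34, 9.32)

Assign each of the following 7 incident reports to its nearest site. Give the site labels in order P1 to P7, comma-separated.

Outer, Outer, Outer, Central, Outer, Upper, North

P1 → Outer (d²=55.26)
P2 → Outer (d²=5.57)
P3 → Outer (d²=86.34)
P4 → Central (d²=108.86)
P5 → Outer (d²=159.67)
P6 → Upper (d²=127.29)
P7 → North (d²=11.32)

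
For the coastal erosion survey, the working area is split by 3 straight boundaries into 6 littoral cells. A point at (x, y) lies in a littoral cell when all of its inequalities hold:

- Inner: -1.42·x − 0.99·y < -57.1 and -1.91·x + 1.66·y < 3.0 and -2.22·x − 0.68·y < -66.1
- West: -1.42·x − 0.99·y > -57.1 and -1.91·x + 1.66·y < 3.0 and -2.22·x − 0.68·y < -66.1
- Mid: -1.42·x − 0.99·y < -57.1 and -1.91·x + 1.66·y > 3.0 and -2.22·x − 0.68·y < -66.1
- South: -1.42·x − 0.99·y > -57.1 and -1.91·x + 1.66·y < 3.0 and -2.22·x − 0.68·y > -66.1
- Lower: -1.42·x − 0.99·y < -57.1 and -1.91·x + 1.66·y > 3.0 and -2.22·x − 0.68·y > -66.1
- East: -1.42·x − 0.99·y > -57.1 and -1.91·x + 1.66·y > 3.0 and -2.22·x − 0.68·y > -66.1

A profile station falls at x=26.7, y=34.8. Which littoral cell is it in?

-1.42·26.7 − 0.99·34.8 = -72.366, which is < -57.1
-1.91·26.7 + 1.66·34.8 = 6.771, which is > 3.0
-2.22·26.7 − 0.68·34.8 = -82.938, which is < -66.1
This sign pattern matches Mid.

Mid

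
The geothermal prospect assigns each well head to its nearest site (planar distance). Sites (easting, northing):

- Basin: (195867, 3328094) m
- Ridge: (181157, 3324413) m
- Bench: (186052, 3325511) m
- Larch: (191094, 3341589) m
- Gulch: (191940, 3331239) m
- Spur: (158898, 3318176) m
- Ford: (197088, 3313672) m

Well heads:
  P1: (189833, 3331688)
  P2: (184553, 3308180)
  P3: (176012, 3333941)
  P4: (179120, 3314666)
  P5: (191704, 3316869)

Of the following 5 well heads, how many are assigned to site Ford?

P1 → Gulch
P2 → Ford
P3 → Ridge
P4 → Ridge
P5 → Ford
2 of the 5 go to Ford.

2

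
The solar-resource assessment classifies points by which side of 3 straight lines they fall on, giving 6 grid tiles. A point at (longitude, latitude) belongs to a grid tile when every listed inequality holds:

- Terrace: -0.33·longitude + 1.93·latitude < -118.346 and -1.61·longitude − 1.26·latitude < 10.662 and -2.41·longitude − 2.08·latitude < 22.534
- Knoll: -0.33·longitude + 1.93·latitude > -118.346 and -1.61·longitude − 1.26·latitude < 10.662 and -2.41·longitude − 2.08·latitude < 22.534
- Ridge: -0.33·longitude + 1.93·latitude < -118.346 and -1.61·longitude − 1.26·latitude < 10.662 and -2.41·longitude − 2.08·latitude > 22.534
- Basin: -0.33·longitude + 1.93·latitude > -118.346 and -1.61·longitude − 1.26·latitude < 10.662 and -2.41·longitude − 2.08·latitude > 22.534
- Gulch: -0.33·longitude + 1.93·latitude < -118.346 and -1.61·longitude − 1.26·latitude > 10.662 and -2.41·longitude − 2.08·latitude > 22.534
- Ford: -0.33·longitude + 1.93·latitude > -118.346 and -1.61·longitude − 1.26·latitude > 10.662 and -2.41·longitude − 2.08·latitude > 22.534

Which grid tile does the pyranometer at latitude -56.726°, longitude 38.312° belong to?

Ridge

-0.33·38.312 + 1.93·-56.726 = -122.124, which is < -118.346
-1.61·38.312 − 1.26·-56.726 = 9.792, which is < 10.662
-2.41·38.312 − 2.08·-56.726 = 25.658, which is > 22.534
This sign pattern matches Ridge.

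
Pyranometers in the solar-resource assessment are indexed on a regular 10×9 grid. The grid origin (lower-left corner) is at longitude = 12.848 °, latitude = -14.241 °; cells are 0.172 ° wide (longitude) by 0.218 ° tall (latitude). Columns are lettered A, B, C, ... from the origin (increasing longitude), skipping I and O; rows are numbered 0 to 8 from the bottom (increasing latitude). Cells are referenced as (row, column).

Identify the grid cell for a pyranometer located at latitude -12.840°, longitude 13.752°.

(6, F)

Column index: ⌊(13.752 − 12.848) / 0.172⌋ = ⌊5.256⌋ = 5 → column F
Row offset from origin: ⌊(-12.840 − -14.241) / 0.218⌋ = ⌊6.427⌋ = 6 → row 6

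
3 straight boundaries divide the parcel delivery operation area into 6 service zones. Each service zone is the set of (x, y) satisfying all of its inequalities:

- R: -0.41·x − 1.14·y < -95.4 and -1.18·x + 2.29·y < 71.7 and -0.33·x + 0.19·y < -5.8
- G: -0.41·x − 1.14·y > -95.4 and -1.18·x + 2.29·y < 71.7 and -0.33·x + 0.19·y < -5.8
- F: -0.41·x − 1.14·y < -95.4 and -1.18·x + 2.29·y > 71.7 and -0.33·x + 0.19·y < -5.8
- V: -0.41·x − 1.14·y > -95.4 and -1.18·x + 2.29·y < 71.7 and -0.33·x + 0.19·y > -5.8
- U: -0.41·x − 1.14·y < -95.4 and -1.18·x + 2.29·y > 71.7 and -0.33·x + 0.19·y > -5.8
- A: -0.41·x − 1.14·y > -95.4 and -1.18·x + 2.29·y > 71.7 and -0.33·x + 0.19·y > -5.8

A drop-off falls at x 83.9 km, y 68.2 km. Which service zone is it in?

-0.41·83.9 − 1.14·68.2 = -112.147, which is < -95.4
-1.18·83.9 + 2.29·68.2 = 57.176, which is < 71.7
-0.33·83.9 + 0.19·68.2 = -14.729, which is < -5.8
This sign pattern matches R.

R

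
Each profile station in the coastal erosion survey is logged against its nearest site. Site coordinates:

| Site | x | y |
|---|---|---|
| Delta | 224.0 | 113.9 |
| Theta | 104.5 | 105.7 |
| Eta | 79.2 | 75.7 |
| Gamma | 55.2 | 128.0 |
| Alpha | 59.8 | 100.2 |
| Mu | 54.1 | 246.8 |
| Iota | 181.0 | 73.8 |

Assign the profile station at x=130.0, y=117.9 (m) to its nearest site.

Theta

Squared distances to each site:
Delta: 8852.000; Theta: 799.090; Eta: 4361.480; Gamma: 5697.050; Alpha: 5241.330; Mu: 22376.020; Iota: 4545.810.
Minimum at Theta.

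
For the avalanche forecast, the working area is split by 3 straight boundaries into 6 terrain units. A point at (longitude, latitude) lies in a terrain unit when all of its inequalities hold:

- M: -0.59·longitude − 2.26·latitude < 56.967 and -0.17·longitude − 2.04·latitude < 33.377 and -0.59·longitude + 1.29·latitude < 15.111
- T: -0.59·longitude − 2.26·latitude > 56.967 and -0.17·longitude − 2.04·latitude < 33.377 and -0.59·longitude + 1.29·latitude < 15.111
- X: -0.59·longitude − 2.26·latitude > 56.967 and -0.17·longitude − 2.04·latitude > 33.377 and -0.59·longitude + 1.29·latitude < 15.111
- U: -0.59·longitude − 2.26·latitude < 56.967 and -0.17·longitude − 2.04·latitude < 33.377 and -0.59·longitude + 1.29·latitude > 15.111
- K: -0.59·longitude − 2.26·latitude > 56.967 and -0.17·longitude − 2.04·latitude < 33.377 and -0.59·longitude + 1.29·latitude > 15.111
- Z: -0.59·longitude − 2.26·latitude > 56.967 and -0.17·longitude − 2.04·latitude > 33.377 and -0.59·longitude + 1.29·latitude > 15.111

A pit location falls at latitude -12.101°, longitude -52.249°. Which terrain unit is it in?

-0.59·-52.249 − 2.26·-12.101 = 58.175, which is > 56.967
-0.17·-52.249 − 2.04·-12.101 = 33.568, which is > 33.377
-0.59·-52.249 + 1.29·-12.101 = 15.217, which is > 15.111
This sign pattern matches Z.

Z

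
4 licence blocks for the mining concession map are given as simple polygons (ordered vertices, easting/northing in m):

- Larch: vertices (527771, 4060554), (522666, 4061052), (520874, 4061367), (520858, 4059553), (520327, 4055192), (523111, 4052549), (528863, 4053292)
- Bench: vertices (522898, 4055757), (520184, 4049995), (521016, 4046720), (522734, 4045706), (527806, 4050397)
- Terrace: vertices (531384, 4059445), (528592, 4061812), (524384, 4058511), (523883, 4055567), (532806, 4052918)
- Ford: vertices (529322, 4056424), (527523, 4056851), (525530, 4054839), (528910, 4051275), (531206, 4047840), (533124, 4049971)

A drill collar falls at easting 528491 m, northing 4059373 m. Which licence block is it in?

Terrace

Cast a ray rightward from (528491, 4059373). For each polygon, the edges (by vertex number in listed order) whose endpoints lie on opposite sides of northing = 4059373, where each meets that height, and whether that is right or left of the point:
Larch: 4–5 at easting≈520836.1 (left), 7–1 at easting≈527948.6 (left) → 0 crossings.
Bench: no edge straddles that height → 0 crossings.
Terrace: 2–3 at easting≈525482.8 (left), 5–1 at easting≈531399.7 (right) → 1 crossing.
Ford: no edge straddles that height → 0 crossings.
Only Terrace has an odd count, so the point is inside Terrace.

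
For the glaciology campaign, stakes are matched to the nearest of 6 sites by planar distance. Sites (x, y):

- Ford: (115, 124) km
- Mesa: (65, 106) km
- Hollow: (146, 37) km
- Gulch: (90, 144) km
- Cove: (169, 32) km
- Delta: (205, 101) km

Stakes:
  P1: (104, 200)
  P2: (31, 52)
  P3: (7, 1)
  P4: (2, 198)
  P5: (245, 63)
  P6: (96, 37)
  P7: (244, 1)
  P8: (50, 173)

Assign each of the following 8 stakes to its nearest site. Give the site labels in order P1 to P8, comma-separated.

Gulch, Mesa, Mesa, Gulch, Delta, Hollow, Cove, Gulch

P1 → Gulch (d²=3332.00)
P2 → Mesa (d²=4072.00)
P3 → Mesa (d²=14389.00)
P4 → Gulch (d²=10660.00)
P5 → Delta (d²=3044.00)
P6 → Hollow (d²=2500.00)
P7 → Cove (d²=6586.00)
P8 → Gulch (d²=2441.00)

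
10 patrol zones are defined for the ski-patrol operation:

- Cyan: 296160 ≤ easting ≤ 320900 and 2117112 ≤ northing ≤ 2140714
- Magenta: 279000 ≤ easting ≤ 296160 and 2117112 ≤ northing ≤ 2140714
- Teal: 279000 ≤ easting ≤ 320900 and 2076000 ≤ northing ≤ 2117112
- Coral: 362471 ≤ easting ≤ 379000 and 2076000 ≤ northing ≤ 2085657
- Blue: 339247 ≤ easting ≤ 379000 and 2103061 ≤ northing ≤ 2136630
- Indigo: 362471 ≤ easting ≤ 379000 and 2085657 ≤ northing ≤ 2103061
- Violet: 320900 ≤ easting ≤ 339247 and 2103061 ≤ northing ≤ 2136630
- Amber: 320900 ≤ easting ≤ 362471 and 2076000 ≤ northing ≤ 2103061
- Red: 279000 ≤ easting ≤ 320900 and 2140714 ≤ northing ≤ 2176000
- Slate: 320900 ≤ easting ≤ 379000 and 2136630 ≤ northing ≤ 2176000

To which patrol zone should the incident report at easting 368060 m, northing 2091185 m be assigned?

The point has easting = 368060 and northing = 2091185.
Only Indigo satisfies 362471 ≤ easting ≤ 379000 and 2085657 ≤ northing ≤ 2103061.

Indigo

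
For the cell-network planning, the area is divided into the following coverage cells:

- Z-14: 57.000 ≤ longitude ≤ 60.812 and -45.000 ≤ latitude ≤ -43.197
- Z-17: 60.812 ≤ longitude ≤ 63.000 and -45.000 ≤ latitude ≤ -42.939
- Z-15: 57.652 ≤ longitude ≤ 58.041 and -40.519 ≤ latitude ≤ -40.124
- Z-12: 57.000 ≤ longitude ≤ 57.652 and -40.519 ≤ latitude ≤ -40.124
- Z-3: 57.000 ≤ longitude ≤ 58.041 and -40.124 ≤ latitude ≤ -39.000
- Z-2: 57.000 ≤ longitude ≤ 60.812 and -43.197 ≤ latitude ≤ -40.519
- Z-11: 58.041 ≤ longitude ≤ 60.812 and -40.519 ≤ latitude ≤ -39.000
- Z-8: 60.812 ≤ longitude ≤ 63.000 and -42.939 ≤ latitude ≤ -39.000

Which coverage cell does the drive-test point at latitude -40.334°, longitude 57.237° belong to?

Z-12

The point has longitude = 57.237 and latitude = -40.334.
Only Z-12 satisfies 57.000 ≤ longitude ≤ 57.652 and -40.519 ≤ latitude ≤ -40.124.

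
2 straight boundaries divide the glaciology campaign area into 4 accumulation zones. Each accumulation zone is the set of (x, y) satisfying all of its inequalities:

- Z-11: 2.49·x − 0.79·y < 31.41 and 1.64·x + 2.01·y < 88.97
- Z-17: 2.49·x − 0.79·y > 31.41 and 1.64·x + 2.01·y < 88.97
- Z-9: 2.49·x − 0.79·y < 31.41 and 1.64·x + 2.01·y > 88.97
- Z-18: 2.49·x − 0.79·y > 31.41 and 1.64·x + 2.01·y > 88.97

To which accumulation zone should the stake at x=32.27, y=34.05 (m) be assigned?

Z-18

2.49·32.27 − 0.79·34.05 = 53.453, which is > 31.41
1.64·32.27 + 2.01·34.05 = 121.363, which is > 88.97
This sign pattern matches Z-18.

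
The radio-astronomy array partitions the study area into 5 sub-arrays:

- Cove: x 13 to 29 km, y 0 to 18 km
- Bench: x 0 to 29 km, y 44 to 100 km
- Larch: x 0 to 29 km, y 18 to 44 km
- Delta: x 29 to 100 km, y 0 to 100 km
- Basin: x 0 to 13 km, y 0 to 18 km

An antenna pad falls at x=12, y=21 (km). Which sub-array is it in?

The point has x = 12 and y = 21.
Only Larch satisfies 0 ≤ x ≤ 29 and 18 ≤ y ≤ 44.

Larch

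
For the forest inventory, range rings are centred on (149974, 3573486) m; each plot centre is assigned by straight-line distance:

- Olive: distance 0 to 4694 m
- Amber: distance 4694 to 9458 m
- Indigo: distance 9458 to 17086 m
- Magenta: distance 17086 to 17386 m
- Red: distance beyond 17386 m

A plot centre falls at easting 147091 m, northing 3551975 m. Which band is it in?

Distance = √((147091−149974)² + (3551975−3573486)²) = √(8311689.000 + 462723121.000) = 21703.336 m.
17386 ≤ 21703.336 < ∞ → Red.

Red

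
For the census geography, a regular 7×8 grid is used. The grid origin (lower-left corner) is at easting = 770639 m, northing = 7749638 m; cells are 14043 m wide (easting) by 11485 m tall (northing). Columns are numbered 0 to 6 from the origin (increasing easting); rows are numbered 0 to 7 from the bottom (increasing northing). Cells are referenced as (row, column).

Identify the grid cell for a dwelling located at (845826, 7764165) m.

Column index: ⌊(845826 − 770639) / 14043⌋ = ⌊5.354⌋ = 5
Row offset from origin: ⌊(7764165 − 7749638) / 11485⌋ = ⌊1.265⌋ = 1 → row 1

(1, 5)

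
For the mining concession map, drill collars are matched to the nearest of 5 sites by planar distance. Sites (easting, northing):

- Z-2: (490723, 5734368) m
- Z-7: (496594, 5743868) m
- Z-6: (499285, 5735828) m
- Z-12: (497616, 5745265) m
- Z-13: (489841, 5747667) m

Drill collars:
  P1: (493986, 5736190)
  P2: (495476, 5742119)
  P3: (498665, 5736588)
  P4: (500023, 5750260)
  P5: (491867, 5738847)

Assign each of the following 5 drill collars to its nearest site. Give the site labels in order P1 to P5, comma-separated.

P1 → Z-2 (d²=13966853.00)
P2 → Z-7 (d²=4308925.00)
P3 → Z-6 (d²=962000.00)
P4 → Z-12 (d²=30743674.00)
P5 → Z-2 (d²=21370177.00)

Z-2, Z-7, Z-6, Z-12, Z-2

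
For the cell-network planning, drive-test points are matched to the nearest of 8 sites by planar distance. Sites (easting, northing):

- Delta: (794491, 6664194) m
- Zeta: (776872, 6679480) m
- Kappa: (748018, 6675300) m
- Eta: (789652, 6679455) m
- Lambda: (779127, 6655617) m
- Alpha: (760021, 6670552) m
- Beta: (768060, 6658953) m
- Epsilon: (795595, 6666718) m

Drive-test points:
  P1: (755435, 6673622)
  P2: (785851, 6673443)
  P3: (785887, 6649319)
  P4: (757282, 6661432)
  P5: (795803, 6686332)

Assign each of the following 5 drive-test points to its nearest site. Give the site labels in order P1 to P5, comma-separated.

P1 → Alpha (d²=30456296.00)
P2 → Eta (d²=50591745.00)
P3 → Lambda (d²=85362404.00)
P4 → Alpha (d²=90676521.00)
P5 → Eta (d²=85127930.00)

Alpha, Eta, Lambda, Alpha, Eta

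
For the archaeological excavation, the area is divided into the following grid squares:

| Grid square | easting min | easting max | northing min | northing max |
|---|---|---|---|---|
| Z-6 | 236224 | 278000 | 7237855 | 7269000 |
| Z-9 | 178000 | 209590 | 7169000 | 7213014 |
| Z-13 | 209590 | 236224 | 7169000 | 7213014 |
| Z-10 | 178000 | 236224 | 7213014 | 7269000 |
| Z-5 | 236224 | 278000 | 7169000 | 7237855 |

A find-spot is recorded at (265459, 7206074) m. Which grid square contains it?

Z-5

The point has easting = 265459 and northing = 7206074.
Only Z-5 satisfies 236224 ≤ easting ≤ 278000 and 7169000 ≤ northing ≤ 7237855.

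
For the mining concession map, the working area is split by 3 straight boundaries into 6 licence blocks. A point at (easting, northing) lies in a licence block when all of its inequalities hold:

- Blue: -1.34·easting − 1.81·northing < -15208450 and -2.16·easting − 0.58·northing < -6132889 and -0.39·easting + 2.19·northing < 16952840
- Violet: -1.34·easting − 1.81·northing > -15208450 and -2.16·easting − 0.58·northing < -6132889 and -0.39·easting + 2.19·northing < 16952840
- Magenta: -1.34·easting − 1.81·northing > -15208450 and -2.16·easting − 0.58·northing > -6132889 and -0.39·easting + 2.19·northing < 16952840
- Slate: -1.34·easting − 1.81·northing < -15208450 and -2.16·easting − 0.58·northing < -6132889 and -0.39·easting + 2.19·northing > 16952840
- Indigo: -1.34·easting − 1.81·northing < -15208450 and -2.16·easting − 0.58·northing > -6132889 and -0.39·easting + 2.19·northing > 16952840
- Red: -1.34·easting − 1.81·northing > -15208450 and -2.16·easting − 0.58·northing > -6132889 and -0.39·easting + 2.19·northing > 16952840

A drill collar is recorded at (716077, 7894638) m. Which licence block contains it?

-1.34·716077 − 1.81·7894638 = -15248837.960, which is < -15208450
-2.16·716077 − 0.58·7894638 = -6125616.360, which is > -6132889
-0.39·716077 + 2.19·7894638 = 17009987.190, which is > 16952840
This sign pattern matches Indigo.

Indigo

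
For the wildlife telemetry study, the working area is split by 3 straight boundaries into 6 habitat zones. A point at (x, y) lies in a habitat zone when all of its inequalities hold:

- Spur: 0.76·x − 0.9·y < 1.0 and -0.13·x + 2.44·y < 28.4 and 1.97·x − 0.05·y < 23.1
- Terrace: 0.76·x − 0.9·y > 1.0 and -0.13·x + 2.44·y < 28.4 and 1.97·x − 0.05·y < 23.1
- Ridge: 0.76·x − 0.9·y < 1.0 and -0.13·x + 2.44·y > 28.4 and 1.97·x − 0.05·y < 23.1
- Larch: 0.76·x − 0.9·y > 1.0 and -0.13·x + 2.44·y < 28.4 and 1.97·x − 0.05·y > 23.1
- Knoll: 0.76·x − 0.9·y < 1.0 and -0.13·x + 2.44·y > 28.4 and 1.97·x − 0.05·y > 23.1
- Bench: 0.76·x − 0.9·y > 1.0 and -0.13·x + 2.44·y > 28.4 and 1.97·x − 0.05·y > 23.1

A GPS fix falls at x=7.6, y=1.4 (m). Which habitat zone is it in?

0.76·7.6 − 0.9·1.4 = 4.516, which is > 1.0
-0.13·7.6 + 2.44·1.4 = 2.428, which is < 28.4
1.97·7.6 − 0.05·1.4 = 14.902, which is < 23.1
This sign pattern matches Terrace.

Terrace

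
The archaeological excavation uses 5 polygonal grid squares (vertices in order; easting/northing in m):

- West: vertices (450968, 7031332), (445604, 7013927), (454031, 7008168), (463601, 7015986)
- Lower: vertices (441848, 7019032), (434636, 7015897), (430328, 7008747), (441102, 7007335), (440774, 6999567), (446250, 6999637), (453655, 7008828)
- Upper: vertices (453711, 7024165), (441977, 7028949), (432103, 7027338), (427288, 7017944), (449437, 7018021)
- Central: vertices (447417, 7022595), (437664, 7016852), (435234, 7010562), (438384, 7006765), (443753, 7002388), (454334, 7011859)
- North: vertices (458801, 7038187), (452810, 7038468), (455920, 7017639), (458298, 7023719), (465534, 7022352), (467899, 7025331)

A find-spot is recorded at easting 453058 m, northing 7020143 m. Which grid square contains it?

Cast a ray rightward from (453058, 7020143). For each polygon, the edges (by vertex number in listed order) whose endpoints lie on opposite sides of northing = 7020143, where each meets that height, and whether that is right or left of the point:
West: 1–2 at easting≈447519.7 (left), 4–1 at easting≈460178.9 (right) → 1 crossing.
Lower: no edge straddles that height → 0 crossings.
Upper: 3–4 at easting≈428415.1 (left), 5–1 at easting≈450913.1 (left) → 0 crossings.
Central: 1–2 at easting≈443252.9 (left), 6–1 at easting≈448996.8 (left) → 0 crossings.
North: 2–3 at easting≈455546.1 (right), 3–4 at easting≈456899.4 (right) → 2 crossings.
Only West has an odd count, so the point is inside West.

West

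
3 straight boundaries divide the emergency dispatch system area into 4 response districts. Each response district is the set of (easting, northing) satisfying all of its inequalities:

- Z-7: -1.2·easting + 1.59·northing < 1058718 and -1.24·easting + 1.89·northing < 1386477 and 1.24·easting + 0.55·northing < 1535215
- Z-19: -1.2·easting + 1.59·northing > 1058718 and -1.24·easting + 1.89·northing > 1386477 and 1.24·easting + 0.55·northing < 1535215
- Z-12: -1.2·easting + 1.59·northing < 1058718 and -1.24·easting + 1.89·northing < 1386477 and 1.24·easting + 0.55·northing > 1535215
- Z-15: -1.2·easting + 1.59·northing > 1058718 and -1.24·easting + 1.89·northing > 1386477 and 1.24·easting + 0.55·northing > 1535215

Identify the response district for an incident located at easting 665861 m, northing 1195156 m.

Z-19

-1.2·665861 + 1.59·1195156 = 1101264.840, which is > 1058718
-1.24·665861 + 1.89·1195156 = 1433177.200, which is > 1386477
1.24·665861 + 0.55·1195156 = 1483003.440, which is < 1535215
This sign pattern matches Z-19.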